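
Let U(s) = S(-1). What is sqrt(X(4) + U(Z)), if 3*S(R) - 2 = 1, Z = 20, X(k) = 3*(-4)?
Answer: I*sqrt(11) ≈ 3.3166*I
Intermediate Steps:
X(k) = -12
S(R) = 1 (S(R) = 2/3 + (1/3)*1 = 2/3 + 1/3 = 1)
U(s) = 1
sqrt(X(4) + U(Z)) = sqrt(-12 + 1) = sqrt(-11) = I*sqrt(11)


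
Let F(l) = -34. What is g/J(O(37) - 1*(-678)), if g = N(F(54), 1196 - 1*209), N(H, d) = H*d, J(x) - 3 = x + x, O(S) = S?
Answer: -33558/1433 ≈ -23.418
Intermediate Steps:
J(x) = 3 + 2*x (J(x) = 3 + (x + x) = 3 + 2*x)
g = -33558 (g = -34*(1196 - 1*209) = -34*(1196 - 209) = -34*987 = -33558)
g/J(O(37) - 1*(-678)) = -33558/(3 + 2*(37 - 1*(-678))) = -33558/(3 + 2*(37 + 678)) = -33558/(3 + 2*715) = -33558/(3 + 1430) = -33558/1433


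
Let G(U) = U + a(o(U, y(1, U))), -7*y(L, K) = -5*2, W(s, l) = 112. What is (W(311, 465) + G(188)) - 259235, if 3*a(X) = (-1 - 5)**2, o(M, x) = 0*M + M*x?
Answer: -258923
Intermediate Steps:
y(L, K) = 10/7 (y(L, K) = -(-5)*2/7 = -1/7*(-10) = 10/7)
o(M, x) = M*x (o(M, x) = 0 + M*x = M*x)
a(X) = 12 (a(X) = (-1 - 5)**2/3 = (1/3)*(-6)**2 = (1/3)*36 = 12)
G(U) = 12 + U (G(U) = U + 12 = 12 + U)
(W(311, 465) + G(188)) - 259235 = (112 + (12 + 188)) - 259235 = (112 + 200) - 259235 = 312 - 259235 = -258923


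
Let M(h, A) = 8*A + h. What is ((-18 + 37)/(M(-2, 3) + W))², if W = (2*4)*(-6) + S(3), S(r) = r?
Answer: 361/529 ≈ 0.68242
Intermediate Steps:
M(h, A) = h + 8*A
W = -45 (W = (2*4)*(-6) + 3 = 8*(-6) + 3 = -48 + 3 = -45)
((-18 + 37)/(M(-2, 3) + W))² = ((-18 + 37)/((-2 + 8*3) - 45))² = (19/((-2 + 24) - 45))² = (19/(22 - 45))² = (19/(-23))² = (19*(-1/23))² = (-19/23)² = 361/529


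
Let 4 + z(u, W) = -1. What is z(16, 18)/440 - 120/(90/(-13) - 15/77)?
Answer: 704229/41800 ≈ 16.848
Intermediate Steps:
z(u, W) = -5 (z(u, W) = -4 - 1 = -5)
z(16, 18)/440 - 120/(90/(-13) - 15/77) = -5/440 - 120/(90/(-13) - 15/77) = -5*1/440 - 120/(90*(-1/13) - 15*1/77) = -1/88 - 120/(-90/13 - 15/77) = -1/88 - 120/(-7125/1001) = -1/88 - 120*(-1001/7125) = -1/88 + 8008/475 = 704229/41800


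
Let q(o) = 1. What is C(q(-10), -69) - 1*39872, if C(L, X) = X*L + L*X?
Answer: -40010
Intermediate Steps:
C(L, X) = 2*L*X (C(L, X) = L*X + L*X = 2*L*X)
C(q(-10), -69) - 1*39872 = 2*1*(-69) - 1*39872 = -138 - 39872 = -40010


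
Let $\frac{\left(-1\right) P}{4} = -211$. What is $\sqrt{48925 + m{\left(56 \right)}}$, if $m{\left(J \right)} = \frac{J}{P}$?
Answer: $\frac{3 \sqrt{242021431}}{211} \approx 221.19$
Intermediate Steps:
$P = 844$ ($P = \left(-4\right) \left(-211\right) = 844$)
$m{\left(J \right)} = \frac{J}{844}$
$\sqrt{48925 + m{\left(56 \right)}} = \sqrt{48925 + \frac{1}{844} \cdot 56} = \sqrt{48925 + \frac{14}{211}} = \sqrt{\frac{10323189}{211}} = \frac{3 \sqrt{242021431}}{211}$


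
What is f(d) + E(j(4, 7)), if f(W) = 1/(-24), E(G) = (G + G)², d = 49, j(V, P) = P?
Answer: 4703/24 ≈ 195.96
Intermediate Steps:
E(G) = 4*G² (E(G) = (2*G)² = 4*G²)
f(W) = -1/24
f(d) + E(j(4, 7)) = -1/24 + 4*7² = -1/24 + 4*49 = -1/24 + 196 = 4703/24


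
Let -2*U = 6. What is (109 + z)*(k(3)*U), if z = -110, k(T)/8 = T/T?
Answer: 24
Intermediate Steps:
k(T) = 8 (k(T) = 8*(T/T) = 8*1 = 8)
U = -3 (U = -½*6 = -3)
(109 + z)*(k(3)*U) = (109 - 110)*(8*(-3)) = -1*(-24) = 24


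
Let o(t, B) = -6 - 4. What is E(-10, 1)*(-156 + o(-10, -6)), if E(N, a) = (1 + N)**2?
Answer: -13446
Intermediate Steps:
o(t, B) = -10
E(-10, 1)*(-156 + o(-10, -6)) = (1 - 10)**2*(-156 - 10) = (-9)**2*(-166) = 81*(-166) = -13446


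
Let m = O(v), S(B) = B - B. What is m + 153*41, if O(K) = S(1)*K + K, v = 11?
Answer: 6284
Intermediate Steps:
S(B) = 0
O(K) = K (O(K) = 0*K + K = 0 + K = K)
m = 11
m + 153*41 = 11 + 153*41 = 11 + 6273 = 6284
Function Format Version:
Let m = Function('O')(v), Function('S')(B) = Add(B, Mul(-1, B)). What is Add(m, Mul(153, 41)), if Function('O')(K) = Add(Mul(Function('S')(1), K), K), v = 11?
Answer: 6284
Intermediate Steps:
Function('S')(B) = 0
Function('O')(K) = K (Function('O')(K) = Add(Mul(0, K), K) = Add(0, K) = K)
m = 11
Add(m, Mul(153, 41)) = Add(11, Mul(153, 41)) = Add(11, 6273) = 6284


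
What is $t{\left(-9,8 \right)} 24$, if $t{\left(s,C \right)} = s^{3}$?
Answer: $-17496$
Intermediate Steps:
$t{\left(-9,8 \right)} 24 = \left(-9\right)^{3} \cdot 24 = \left(-729\right) 24 = -17496$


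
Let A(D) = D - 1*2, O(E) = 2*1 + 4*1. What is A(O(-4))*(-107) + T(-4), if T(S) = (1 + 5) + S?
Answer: -426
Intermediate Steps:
T(S) = 6 + S
O(E) = 6 (O(E) = 2 + 4 = 6)
A(D) = -2 + D (A(D) = D - 2 = -2 + D)
A(O(-4))*(-107) + T(-4) = (-2 + 6)*(-107) + (6 - 4) = 4*(-107) + 2 = -428 + 2 = -426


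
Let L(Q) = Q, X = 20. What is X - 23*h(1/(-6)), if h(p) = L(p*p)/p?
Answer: 143/6 ≈ 23.833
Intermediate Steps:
h(p) = p (h(p) = (p*p)/p = p²/p = p)
X - 23*h(1/(-6)) = 20 - 23/(-6) = 20 - 23*(-⅙) = 20 + 23/6 = 143/6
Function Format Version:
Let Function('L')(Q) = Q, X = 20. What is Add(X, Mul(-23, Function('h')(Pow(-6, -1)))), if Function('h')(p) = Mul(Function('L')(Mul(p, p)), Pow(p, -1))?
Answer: Rational(143, 6) ≈ 23.833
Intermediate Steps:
Function('h')(p) = p (Function('h')(p) = Mul(Mul(p, p), Pow(p, -1)) = Mul(Pow(p, 2), Pow(p, -1)) = p)
Add(X, Mul(-23, Function('h')(Pow(-6, -1)))) = Add(20, Mul(-23, Pow(-6, -1))) = Add(20, Mul(-23, Rational(-1, 6))) = Add(20, Rational(23, 6)) = Rational(143, 6)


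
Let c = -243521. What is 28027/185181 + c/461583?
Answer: -10719558520/28492133841 ≈ -0.37623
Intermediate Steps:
28027/185181 + c/461583 = 28027/185181 - 243521/461583 = -10719558520/28492133841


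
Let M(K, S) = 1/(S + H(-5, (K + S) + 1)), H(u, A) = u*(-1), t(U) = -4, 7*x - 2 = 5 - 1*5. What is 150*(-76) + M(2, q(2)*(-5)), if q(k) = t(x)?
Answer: -284999/25 ≈ -11400.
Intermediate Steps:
x = 2/7 (x = 2/7 + (5 - 1*5)/7 = 2/7 + (5 - 5)/7 = 2/7 + (1/7)*0 = 2/7 + 0 = 2/7 ≈ 0.28571)
H(u, A) = -u
q(k) = -4
M(K, S) = 1/(5 + S) (M(K, S) = 1/(S - 1*(-5)) = 1/(S + 5) = 1/(5 + S))
150*(-76) + M(2, q(2)*(-5)) = 150*(-76) + 1/(5 - 4*(-5)) = -11400 + 1/(5 + 20) = -11400 + 1/25 = -284999/25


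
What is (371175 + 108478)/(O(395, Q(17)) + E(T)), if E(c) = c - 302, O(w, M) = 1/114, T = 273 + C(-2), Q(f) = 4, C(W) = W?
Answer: -54680442/3533 ≈ -15477.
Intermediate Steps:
T = 271 (T = 273 - 2 = 271)
O(w, M) = 1/114
E(c) = -302 + c
(371175 + 108478)/(O(395, Q(17)) + E(T)) = (371175 + 108478)/(1/114 + (-302 + 271)) = 479653/(1/114 - 31) = 479653/(-3533/114) = 479653*(-114/3533) = -54680442/3533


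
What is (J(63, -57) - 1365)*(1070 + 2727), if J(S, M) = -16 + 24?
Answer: -5152529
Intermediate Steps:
J(S, M) = 8
(J(63, -57) - 1365)*(1070 + 2727) = (8 - 1365)*(1070 + 2727) = -1357*3797 = -5152529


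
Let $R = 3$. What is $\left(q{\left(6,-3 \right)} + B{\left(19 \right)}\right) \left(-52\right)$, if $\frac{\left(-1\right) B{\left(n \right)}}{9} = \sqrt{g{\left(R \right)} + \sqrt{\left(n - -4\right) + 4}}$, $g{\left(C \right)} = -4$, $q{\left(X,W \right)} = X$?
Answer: $-312 + 468 \sqrt{-4 + 3 \sqrt{3}} \approx 199.85$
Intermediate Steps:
$B{\left(n \right)} = - 9 \sqrt{-4 + \sqrt{8 + n}}$ ($B{\left(n \right)} = - 9 \sqrt{-4 + \sqrt{\left(n - -4\right) + 4}} = - 9 \sqrt{-4 + \sqrt{\left(n + 4\right) + 4}} = - 9 \sqrt{-4 + \sqrt{\left(4 + n\right) + 4}} = - 9 \sqrt{-4 + \sqrt{8 + n}}$)
$\left(q{\left(6,-3 \right)} + B{\left(19 \right)}\right) \left(-52\right) = \left(6 - 9 \sqrt{-4 + \sqrt{8 + 19}}\right) \left(-52\right) = \left(6 - 9 \sqrt{-4 + \sqrt{27}}\right) \left(-52\right) = \left(6 - 9 \sqrt{-4 + 3 \sqrt{3}}\right) \left(-52\right) = -312 + 468 \sqrt{-4 + 3 \sqrt{3}}$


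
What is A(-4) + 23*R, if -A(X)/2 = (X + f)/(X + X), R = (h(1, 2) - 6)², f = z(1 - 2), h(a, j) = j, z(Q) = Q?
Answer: 1467/4 ≈ 366.75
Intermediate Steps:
f = -1 (f = 1 - 2 = -1)
R = 16 (R = (2 - 6)² = (-4)² = 16)
A(X) = -(-1 + X)/X (A(X) = -2*(X - 1)/(X + X) = -2*(-1 + X)/(2*X) = -2*(-1 + X)*1/(2*X) = -(-1 + X)/X)
A(-4) + 23*R = (1 - 1*(-4))/(-4) + 23*16 = -(1 + 4)/4 + 368 = -¼*5 + 368 = -5/4 + 368 = 1467/4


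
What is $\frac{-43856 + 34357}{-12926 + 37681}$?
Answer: $- \frac{9499}{24755} \approx -0.38372$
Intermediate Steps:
$\frac{-43856 + 34357}{-12926 + 37681} = - \frac{9499}{24755}$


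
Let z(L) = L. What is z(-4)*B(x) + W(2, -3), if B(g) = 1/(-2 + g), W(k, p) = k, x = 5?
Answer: ⅔ ≈ 0.66667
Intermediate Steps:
z(-4)*B(x) + W(2, -3) = -4/(-2 + 5) + 2 = -4/3 + 2 = ⅔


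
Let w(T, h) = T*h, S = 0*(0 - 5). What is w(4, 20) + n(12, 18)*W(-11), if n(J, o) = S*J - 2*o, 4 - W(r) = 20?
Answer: 656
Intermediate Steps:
S = 0 (S = 0*(-5) = 0)
W(r) = -16 (W(r) = 4 - 1*20 = 4 - 20 = -16)
n(J, o) = -2*o (n(J, o) = 0*J - 2*o = 0 - 2*o = -2*o)
w(4, 20) + n(12, 18)*W(-11) = 4*20 - 2*18*(-16) = 80 - 36*(-16) = 80 + 576 = 656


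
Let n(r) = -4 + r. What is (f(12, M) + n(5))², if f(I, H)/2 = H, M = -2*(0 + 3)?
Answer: 121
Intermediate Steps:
M = -6 (M = -2*3 = -6)
f(I, H) = 2*H
(f(12, M) + n(5))² = (2*(-6) + (-4 + 5))² = (-12 + 1)² = (-11)² = 121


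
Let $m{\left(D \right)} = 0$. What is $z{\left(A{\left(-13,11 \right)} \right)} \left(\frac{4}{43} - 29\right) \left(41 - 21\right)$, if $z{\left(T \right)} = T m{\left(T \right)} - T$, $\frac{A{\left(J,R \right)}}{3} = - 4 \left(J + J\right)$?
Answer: $\frac{7756320}{43} \approx 1.8038 \cdot 10^{5}$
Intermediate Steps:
$A{\left(J,R \right)} = - 24 J$ ($A{\left(J,R \right)} = 3 \left(- 4 \left(J + J\right)\right) = 3 \left(- 4 \cdot 2 J\right) = 3 \left(- 8 J\right) = - 24 J$)
$z{\left(T \right)} = - T$ ($z{\left(T \right)} = T 0 - T = 0 - T = - T$)
$z{\left(A{\left(-13,11 \right)} \right)} \left(\frac{4}{43} - 29\right) \left(41 - 21\right) = - \left(-24\right) \left(-13\right) \left(\frac{4}{43} - 29\right) \left(41 - 21\right) = \left(-1\right) 312 \left(4 \cdot \frac{1}{43} - 29\right) \left(41 - 21\right) = - 312 \left(\frac{4}{43} - 29\right) \left(41 - 21\right) = - 312 \left(\left(- \frac{1243}{43}\right) 20\right) = \left(-312\right) \left(- \frac{24860}{43}\right) = \frac{7756320}{43}$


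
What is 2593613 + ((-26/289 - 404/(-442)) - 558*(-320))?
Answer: 10415057057/3757 ≈ 2.7722e+6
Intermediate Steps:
2593613 + ((-26/289 - 404/(-442)) - 558*(-320)) = 2593613 + ((-26*1/289 - 404*(-1/442)) + 178560) = 2593613 + ((-26/289 + 202/221) + 178560) = 2593613 + (3096/3757 + 178560) = 2593613 + 670853016/3757 = 10415057057/3757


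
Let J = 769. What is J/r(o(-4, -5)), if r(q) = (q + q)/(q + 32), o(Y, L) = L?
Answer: -20763/10 ≈ -2076.3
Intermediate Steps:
r(q) = 2*q/(32 + q) (r(q) = (2*q)/(32 + q) = 2*q/(32 + q))
J/r(o(-4, -5)) = 769/((2*(-5)/(32 - 5))) = 769/((2*(-5)/27)) = 769/((2*(-5)*(1/27))) = 769/(-10/27) = 769*(-27/10) = -20763/10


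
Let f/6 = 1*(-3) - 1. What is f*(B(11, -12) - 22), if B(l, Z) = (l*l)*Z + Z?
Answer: 35664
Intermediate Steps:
f = -24 (f = 6*(1*(-3) - 1) = 6*(-3 - 1) = 6*(-4) = -24)
B(l, Z) = Z + Z*l² (B(l, Z) = l²*Z + Z = Z*l² + Z = Z + Z*l²)
f*(B(11, -12) - 22) = -24*(-12*(1 + 11²) - 22) = -24*(-12*(1 + 121) - 22) = -24*(-12*122 - 22) = -24*(-1464 - 22) = -24*(-1486) = 35664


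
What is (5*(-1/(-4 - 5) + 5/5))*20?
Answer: 1000/9 ≈ 111.11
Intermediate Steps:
(5*(-1/(-4 - 5) + 5/5))*20 = (5*(-1/(-9) + 5*(⅕)))*20 = (5*(-1*(-⅑) + 1))*20 = (5*(⅑ + 1))*20 = (5*(10/9))*20 = (50/9)*20 = 1000/9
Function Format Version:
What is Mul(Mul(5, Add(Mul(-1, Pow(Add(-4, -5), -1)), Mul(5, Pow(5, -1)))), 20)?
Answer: Rational(1000, 9) ≈ 111.11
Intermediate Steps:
Mul(Mul(5, Add(Mul(-1, Pow(Add(-4, -5), -1)), Mul(5, Pow(5, -1)))), 20) = Mul(Mul(5, Add(Mul(-1, Pow(-9, -1)), Mul(5, Rational(1, 5)))), 20) = Mul(Mul(5, Add(Mul(-1, Rational(-1, 9)), 1)), 20) = Mul(Mul(5, Add(Rational(1, 9), 1)), 20) = Mul(Mul(5, Rational(10, 9)), 20) = Mul(Rational(50, 9), 20) = Rational(1000, 9)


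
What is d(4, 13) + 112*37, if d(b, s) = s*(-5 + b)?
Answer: 4131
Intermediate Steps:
d(4, 13) + 112*37 = 13*(-5 + 4) + 112*37 = 13*(-1) + 4144 = -13 + 4144 = 4131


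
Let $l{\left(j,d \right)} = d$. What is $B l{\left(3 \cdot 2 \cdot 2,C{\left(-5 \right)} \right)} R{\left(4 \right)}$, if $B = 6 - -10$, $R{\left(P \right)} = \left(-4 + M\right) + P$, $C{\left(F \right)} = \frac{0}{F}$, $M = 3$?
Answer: $0$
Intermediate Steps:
$C{\left(F \right)} = 0$
$R{\left(P \right)} = -1 + P$ ($R{\left(P \right)} = \left(-4 + 3\right) + P = -1 + P$)
$B = 16$ ($B = 6 + 10 = 16$)
$B l{\left(3 \cdot 2 \cdot 2,C{\left(-5 \right)} \right)} R{\left(4 \right)} = 16 \cdot 0 \left(-1 + 4\right) = 0 \cdot 3 = 0$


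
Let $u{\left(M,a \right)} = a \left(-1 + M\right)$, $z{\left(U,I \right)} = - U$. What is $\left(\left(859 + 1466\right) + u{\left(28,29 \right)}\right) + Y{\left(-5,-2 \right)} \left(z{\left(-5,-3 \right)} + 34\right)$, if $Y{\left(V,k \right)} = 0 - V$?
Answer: $3303$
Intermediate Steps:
$Y{\left(V,k \right)} = - V$
$\left(\left(859 + 1466\right) + u{\left(28,29 \right)}\right) + Y{\left(-5,-2 \right)} \left(z{\left(-5,-3 \right)} + 34\right) = \left(\left(859 + 1466\right) + 29 \left(-1 + 28\right)\right) + \left(-1\right) \left(-5\right) \left(\left(-1\right) \left(-5\right) + 34\right) = \left(2325 + 29 \cdot 27\right) + 5 \left(5 + 34\right) = \left(2325 + 783\right) + 5 \cdot 39 = 3108 + 195 = 3303$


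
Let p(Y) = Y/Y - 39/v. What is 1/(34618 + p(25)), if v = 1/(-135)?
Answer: 1/39884 ≈ 2.5073e-5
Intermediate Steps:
v = -1/135 ≈ -0.0074074
p(Y) = 5266 (p(Y) = Y/Y - 39/(-1/135) = 1 - 39*(-135) = 1 + 5265 = 5266)
1/(34618 + p(25)) = 1/(34618 + 5266) = 1/39884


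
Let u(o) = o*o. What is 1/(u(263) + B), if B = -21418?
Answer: 1/47751 ≈ 2.0942e-5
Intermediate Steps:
u(o) = o²
1/(u(263) + B) = 1/(263² - 21418) = 1/(69169 - 21418) = 1/47751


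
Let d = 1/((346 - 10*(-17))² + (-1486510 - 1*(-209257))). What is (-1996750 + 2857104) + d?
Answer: 869815312937/1010997 ≈ 8.6035e+5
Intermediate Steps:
d = -1/1010997 (d = 1/((346 + 170)² + (-1486510 + 209257)) = 1/(516² - 1277253) = 1/(266256 - 1277253) = 1/(-1010997) = -1/1010997 ≈ -9.8912e-7)
(-1996750 + 2857104) + d = (-1996750 + 2857104) - 1/1010997 = 860354 - 1/1010997 = 869815312937/1010997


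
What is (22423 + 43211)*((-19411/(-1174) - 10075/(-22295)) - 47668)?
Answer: -629699344258161/201341 ≈ -3.1275e+9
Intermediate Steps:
(22423 + 43211)*((-19411/(-1174) - 10075/(-22295)) - 47668) = 65634*((-19411*(-1/1174) - 10075*(-1/22295)) - 47668) = 65634*((19411/1174 + 155/343) - 47668) = 65634*(6839943/402682 - 47668) = 65634*(-19188205633/402682) = -629699344258161/201341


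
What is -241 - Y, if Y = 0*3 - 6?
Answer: -235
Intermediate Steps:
Y = -6 (Y = 0 - 6 = -6)
-241 - Y = -241 - 1*(-6) = -241 + 6 = -235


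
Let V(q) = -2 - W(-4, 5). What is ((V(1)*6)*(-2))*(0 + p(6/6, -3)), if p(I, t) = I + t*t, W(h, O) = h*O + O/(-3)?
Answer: -2360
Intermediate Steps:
W(h, O) = -O/3 + O*h (W(h, O) = O*h + O*(-1/3) = O*h - O/3 = -O/3 + O*h)
p(I, t) = I + t**2
V(q) = 59/3 (V(q) = -2 - 5*(-1/3 - 4) = -2 - 5*(-13)/3 = -2 - 1*(-65/3) = -2 + 65/3 = 59/3)
((V(1)*6)*(-2))*(0 + p(6/6, -3)) = (((59/3)*6)*(-2))*(0 + (6/6 + (-3)**2)) = (118*(-2))*(0 + (6*(1/6) + 9)) = -236*(0 + (1 + 9)) = -236*(0 + 10) = -236*10 = -2360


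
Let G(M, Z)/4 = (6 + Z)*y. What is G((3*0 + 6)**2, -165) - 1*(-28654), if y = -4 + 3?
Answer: 29290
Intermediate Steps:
y = -1
G(M, Z) = -24 - 4*Z (G(M, Z) = 4*((6 + Z)*(-1)) = 4*(-6 - Z) = -24 - 4*Z)
G((3*0 + 6)**2, -165) - 1*(-28654) = (-24 - 4*(-165)) - 1*(-28654) = (-24 + 660) + 28654 = 636 + 28654 = 29290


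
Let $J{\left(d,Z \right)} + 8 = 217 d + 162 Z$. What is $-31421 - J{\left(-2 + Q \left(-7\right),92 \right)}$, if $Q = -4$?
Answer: $-51959$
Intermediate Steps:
$J{\left(d,Z \right)} = -8 + 162 Z + 217 d$ ($J{\left(d,Z \right)} = -8 + \left(217 d + 162 Z\right) = -8 + \left(162 Z + 217 d\right) = -8 + 162 Z + 217 d$)
$-31421 - J{\left(-2 + Q \left(-7\right),92 \right)} = -31421 - \left(-8 + 162 \cdot 92 + 217 \left(-2 - -28\right)\right) = -31421 - \left(-8 + 14904 + 217 \left(-2 + 28\right)\right) = -31421 - \left(-8 + 14904 + 217 \cdot 26\right) = -31421 - \left(-8 + 14904 + 5642\right) = -31421 - 20538 = -51959$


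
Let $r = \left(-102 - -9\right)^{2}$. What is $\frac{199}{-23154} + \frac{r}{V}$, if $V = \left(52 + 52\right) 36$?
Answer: $\frac{11084105}{4816032} \approx 2.3015$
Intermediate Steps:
$V = 3744$ ($V = 104 \cdot 36 = 3744$)
$r = 8649$ ($r = \left(-102 + \left(-33 + 42\right)\right)^{2} = \left(-102 + 9\right)^{2} = \left(-93\right)^{2} = 8649$)
$\frac{199}{-23154} + \frac{r}{V} = \frac{199}{-23154} + \frac{8649}{3744} = 199 \left(- \frac{1}{23154}\right) + 8649 \cdot \frac{1}{3744} = - \frac{199}{23154} + \frac{961}{416} = \frac{11084105}{4816032}$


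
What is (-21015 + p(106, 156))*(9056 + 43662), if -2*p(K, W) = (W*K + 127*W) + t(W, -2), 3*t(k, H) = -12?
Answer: -2065860266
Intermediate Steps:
t(k, H) = -4 (t(k, H) = (1/3)*(-12) = -4)
p(K, W) = 2 - 127*W/2 - K*W/2 (p(K, W) = -((W*K + 127*W) - 4)/2 = -((K*W + 127*W) - 4)/2 = -((127*W + K*W) - 4)/2 = -(-4 + 127*W + K*W)/2 = 2 - 127*W/2 - K*W/2)
(-21015 + p(106, 156))*(9056 + 43662) = (-21015 + (2 - 127/2*156 - 1/2*106*156))*(9056 + 43662) = (-21015 + (2 - 9906 - 8268))*52718 = (-21015 - 18172)*52718 = -39187*52718 = -2065860266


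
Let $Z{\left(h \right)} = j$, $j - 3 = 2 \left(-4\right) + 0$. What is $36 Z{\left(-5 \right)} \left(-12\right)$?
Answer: $2160$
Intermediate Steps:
$j = -5$ ($j = 3 + \left(2 \left(-4\right) + 0\right) = 3 + \left(-8 + 0\right) = 3 - 8 = -5$)
$Z{\left(h \right)} = -5$
$36 Z{\left(-5 \right)} \left(-12\right) = 36 \left(-5\right) \left(-12\right) = \left(-180\right) \left(-12\right) = 2160$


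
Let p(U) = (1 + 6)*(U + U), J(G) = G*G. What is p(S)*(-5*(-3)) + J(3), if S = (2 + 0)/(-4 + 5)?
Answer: 429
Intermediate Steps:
J(G) = G²
S = 2 (S = 2/1 = 2*1 = 2)
p(U) = 14*U (p(U) = 7*(2*U) = 14*U)
p(S)*(-5*(-3)) + J(3) = (14*2)*(-5*(-3)) + 3² = 28*15 + 9 = 420 + 9 = 429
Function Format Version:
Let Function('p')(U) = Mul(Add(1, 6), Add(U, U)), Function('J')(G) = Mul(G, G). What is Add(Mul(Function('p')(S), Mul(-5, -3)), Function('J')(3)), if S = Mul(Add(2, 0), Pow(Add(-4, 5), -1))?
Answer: 429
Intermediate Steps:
Function('J')(G) = Pow(G, 2)
S = 2 (S = Mul(2, Pow(1, -1)) = Mul(2, 1) = 2)
Function('p')(U) = Mul(14, U) (Function('p')(U) = Mul(7, Mul(2, U)) = Mul(14, U))
Add(Mul(Function('p')(S), Mul(-5, -3)), Function('J')(3)) = Add(Mul(Mul(14, 2), Mul(-5, -3)), Pow(3, 2)) = Add(Mul(28, 15), 9) = Add(420, 9) = 429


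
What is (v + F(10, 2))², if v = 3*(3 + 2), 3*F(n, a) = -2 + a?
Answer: 225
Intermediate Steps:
F(n, a) = -⅔ + a/3 (F(n, a) = (-2 + a)/3 = -⅔ + a/3)
v = 15 (v = 3*5 = 15)
(v + F(10, 2))² = (15 + (-⅔ + (⅓)*2))² = (15 + (-⅔ + ⅔))² = (15 + 0)² = 15² = 225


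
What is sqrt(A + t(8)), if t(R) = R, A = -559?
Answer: I*sqrt(551) ≈ 23.473*I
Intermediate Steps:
sqrt(A + t(8)) = sqrt(-559 + 8) = sqrt(-551) = I*sqrt(551)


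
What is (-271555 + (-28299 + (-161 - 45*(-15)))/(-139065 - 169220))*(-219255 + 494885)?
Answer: -4614945050929140/61657 ≈ -7.4849e+10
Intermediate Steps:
(-271555 + (-28299 + (-161 - 45*(-15)))/(-139065 - 169220))*(-219255 + 494885) = (-271555 + (-28299 + (-161 + 675))/(-308285))*275630 = (-271555 + (-28299 + 514)*(-1/308285))*275630 = (-271555 - 27785*(-1/308285))*275630 = (-271555 + 5557/61657)*275630 = -16743261078/61657*275630 = -4614945050929140/61657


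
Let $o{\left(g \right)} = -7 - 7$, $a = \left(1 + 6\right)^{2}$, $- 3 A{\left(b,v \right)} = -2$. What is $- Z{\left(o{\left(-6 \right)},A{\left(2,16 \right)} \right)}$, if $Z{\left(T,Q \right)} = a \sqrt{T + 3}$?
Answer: $- 49 i \sqrt{11} \approx - 162.51 i$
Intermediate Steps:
$A{\left(b,v \right)} = \frac{2}{3}$ ($A{\left(b,v \right)} = \left(- \frac{1}{3}\right) \left(-2\right) = \frac{2}{3}$)
$a = 49$ ($a = 7^{2} = 49$)
$o{\left(g \right)} = -14$ ($o{\left(g \right)} = -7 - 7 = -14$)
$Z{\left(T,Q \right)} = 49 \sqrt{3 + T}$ ($Z{\left(T,Q \right)} = 49 \sqrt{T + 3} = 49 \sqrt{3 + T}$)
$- Z{\left(o{\left(-6 \right)},A{\left(2,16 \right)} \right)} = - 49 \sqrt{3 - 14} = - 49 \sqrt{-11} = - 49 i \sqrt{11}$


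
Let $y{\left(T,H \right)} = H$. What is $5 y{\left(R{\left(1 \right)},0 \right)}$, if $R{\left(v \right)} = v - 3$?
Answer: $0$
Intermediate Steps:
$R{\left(v \right)} = -3 + v$
$5 y{\left(R{\left(1 \right)},0 \right)} = 5 \cdot 0 = 0$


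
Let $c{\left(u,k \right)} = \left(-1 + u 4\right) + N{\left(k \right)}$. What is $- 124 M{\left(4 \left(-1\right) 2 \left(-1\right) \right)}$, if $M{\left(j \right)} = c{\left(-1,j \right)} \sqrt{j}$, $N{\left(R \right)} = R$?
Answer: $- 744 \sqrt{2} \approx -1052.2$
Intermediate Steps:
$c{\left(u,k \right)} = -1 + k + 4 u$ ($c{\left(u,k \right)} = \left(-1 + u 4\right) + k = \left(-1 + 4 u\right) + k = -1 + k + 4 u$)
$M{\left(j \right)} = \sqrt{j} \left(-5 + j\right)$ ($M{\left(j \right)} = \left(-1 + j + 4 \left(-1\right)\right) \sqrt{j} = \left(-1 + j - 4\right) \sqrt{j} = \left(-5 + j\right) \sqrt{j} = \sqrt{j} \left(-5 + j\right)$)
$- 124 M{\left(4 \left(-1\right) 2 \left(-1\right) \right)} = - 124 \sqrt{4 \left(-1\right) 2 \left(-1\right)} \left(-5 + 4 \left(-1\right) 2 \left(-1\right)\right) = - 124 \sqrt{\left(-4\right) 2 \left(-1\right)} \left(-5 + \left(-4\right) 2 \left(-1\right)\right) = - 124 \sqrt{\left(-8\right) \left(-1\right)} \left(-5 - -8\right) = - 124 \sqrt{8} \left(-5 + 8\right) = - 124 \cdot 2 \sqrt{2} \cdot 3 = - 124 \cdot 6 \sqrt{2} = - 744 \sqrt{2}$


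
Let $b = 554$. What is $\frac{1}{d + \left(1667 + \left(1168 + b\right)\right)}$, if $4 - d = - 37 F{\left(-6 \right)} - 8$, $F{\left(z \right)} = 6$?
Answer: $\frac{1}{3623} \approx 0.00027601$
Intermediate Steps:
$d = 234$ ($d = 4 - \left(\left(-37\right) 6 - 8\right) = 4 - \left(-222 - 8\right) = 4 - -230 = 4 + 230 = 234$)
$\frac{1}{d + \left(1667 + \left(1168 + b\right)\right)} = \frac{1}{234 + \left(1667 + \left(1168 + 554\right)\right)} = \frac{1}{234 + \left(1667 + 1722\right)} = \frac{1}{234 + 3389} = \frac{1}{3623}$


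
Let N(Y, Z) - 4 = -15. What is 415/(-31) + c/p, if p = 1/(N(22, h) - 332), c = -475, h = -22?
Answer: 5050260/31 ≈ 1.6291e+5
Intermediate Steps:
N(Y, Z) = -11 (N(Y, Z) = 4 - 15 = -11)
p = -1/343 (p = 1/(-11 - 332) = 1/(-343) = -1/343 ≈ -0.0029155)
415/(-31) + c/p = 415/(-31) - 475/(-1/343) = 415*(-1/31) - 475*(-343) = -415/31 + 162925 = 5050260/31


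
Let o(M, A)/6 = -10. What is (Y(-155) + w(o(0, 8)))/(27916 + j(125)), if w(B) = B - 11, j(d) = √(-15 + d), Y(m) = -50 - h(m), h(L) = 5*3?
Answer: -1898288/389651473 + 68*√110/389651473 ≈ -0.0048699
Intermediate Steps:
h(L) = 15
o(M, A) = -60 (o(M, A) = 6*(-10) = -60)
Y(m) = -65 (Y(m) = -50 - 1*15 = -50 - 15 = -65)
w(B) = -11 + B
(Y(-155) + w(o(0, 8)))/(27916 + j(125)) = (-65 + (-11 - 60))/(27916 + √(-15 + 125)) = (-65 - 71)/(27916 + √110) = -136/(27916 + √110)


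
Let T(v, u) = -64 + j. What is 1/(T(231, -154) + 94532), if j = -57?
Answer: 1/94411 ≈ 1.0592e-5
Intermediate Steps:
T(v, u) = -121 (T(v, u) = -64 - 57 = -121)
1/(T(231, -154) + 94532) = 1/(-121 + 94532) = 1/94411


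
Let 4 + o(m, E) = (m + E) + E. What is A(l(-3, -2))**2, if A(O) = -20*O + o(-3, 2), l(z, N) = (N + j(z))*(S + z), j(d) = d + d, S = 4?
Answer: 24649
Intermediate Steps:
j(d) = 2*d
o(m, E) = -4 + m + 2*E (o(m, E) = -4 + ((m + E) + E) = -4 + ((E + m) + E) = -4 + (m + 2*E) = -4 + m + 2*E)
l(z, N) = (4 + z)*(N + 2*z) (l(z, N) = (N + 2*z)*(4 + z) = (4 + z)*(N + 2*z))
A(O) = -3 - 20*O (A(O) = -20*O + (-4 - 3 + 2*2) = -20*O + (-4 - 3 + 4) = -20*O - 3 = -3 - 20*O)
A(l(-3, -2))**2 = (-3 - 20*(2*(-3)**2 + 4*(-2) + 8*(-3) - 2*(-3)))**2 = (-3 - 20*(2*9 - 8 - 24 + 6))**2 = (-3 - 20*(18 - 8 - 24 + 6))**2 = (-3 - 20*(-8))**2 = (-3 + 160)**2 = 157**2 = 24649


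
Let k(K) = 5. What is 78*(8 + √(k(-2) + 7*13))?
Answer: 624 + 312*√6 ≈ 1388.2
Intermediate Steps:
78*(8 + √(k(-2) + 7*13)) = 78*(8 + √(5 + 7*13)) = 78*(8 + √(5 + 91)) = 78*(8 + √96) = 78*(8 + 4*√6) = 624 + 312*√6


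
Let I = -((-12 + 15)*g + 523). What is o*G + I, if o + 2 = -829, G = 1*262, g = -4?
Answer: -218233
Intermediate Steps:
G = 262
o = -831 (o = -2 - 829 = -831)
I = -511 (I = -((-12 + 15)*(-4) + 523) = -(3*(-4) + 523) = -(-12 + 523) = -1*511 = -511)
o*G + I = -831*262 - 511 = -217722 - 511 = -218233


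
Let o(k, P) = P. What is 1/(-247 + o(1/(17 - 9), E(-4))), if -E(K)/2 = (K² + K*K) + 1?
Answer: -1/313 ≈ -0.0031949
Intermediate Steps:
E(K) = -2 - 4*K² (E(K) = -2*((K² + K*K) + 1) = -2*((K² + K²) + 1) = -2*(2*K² + 1) = -2*(1 + 2*K²) = -2 - 4*K²)
1/(-247 + o(1/(17 - 9), E(-4))) = 1/(-247 + (-2 - 4*(-4)²)) = 1/(-247 + (-2 - 4*16)) = 1/(-247 + (-2 - 64)) = 1/(-247 - 66) = 1/(-313) = -1/313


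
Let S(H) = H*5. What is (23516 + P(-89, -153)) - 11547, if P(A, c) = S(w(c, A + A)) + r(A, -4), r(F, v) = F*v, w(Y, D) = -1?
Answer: 12320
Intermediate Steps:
S(H) = 5*H
P(A, c) = -5 - 4*A (P(A, c) = 5*(-1) + A*(-4) = -5 - 4*A)
(23516 + P(-89, -153)) - 11547 = (23516 + (-5 - 4*(-89))) - 11547 = (23516 + (-5 + 356)) - 11547 = (23516 + 351) - 11547 = 23867 - 11547 = 12320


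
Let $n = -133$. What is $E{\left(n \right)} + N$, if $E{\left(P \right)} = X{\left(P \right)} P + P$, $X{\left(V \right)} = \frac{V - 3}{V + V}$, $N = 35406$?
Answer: $35205$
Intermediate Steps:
$X{\left(V \right)} = \frac{-3 + V}{2 V}$
$E{\left(P \right)} = - \frac{3}{2} + \frac{3 P}{2}$ ($E{\left(P \right)} = \frac{-3 + P}{2 P} P + P = \left(- \frac{3}{2} + \frac{P}{2}\right) + P = - \frac{3}{2} + \frac{3 P}{2}$)
$E{\left(n \right)} + N = \left(- \frac{3}{2} + \frac{3}{2} \left(-133\right)\right) + 35406 = \left(- \frac{3}{2} - \frac{399}{2}\right) + 35406 = -201 + 35406 = 35205$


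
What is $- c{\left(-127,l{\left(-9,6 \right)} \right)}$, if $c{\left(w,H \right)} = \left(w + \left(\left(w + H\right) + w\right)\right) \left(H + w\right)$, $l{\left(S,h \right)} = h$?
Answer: $-45375$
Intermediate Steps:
$c{\left(w,H \right)} = \left(H + w\right) \left(H + 3 w\right)$ ($c{\left(w,H \right)} = \left(w + \left(\left(H + w\right) + w\right)\right) \left(H + w\right) = \left(w + \left(H + 2 w\right)\right) \left(H + w\right) = \left(H + 3 w\right) \left(H + w\right) = \left(H + w\right) \left(H + 3 w\right)$)
$- c{\left(-127,l{\left(-9,6 \right)} \right)} = - (6^{2} + 3 \left(-127\right)^{2} + 4 \cdot 6 \left(-127\right)) = - (36 + 3 \cdot 16129 - 3048) = - (36 + 48387 - 3048) = \left(-1\right) 45375 = -45375$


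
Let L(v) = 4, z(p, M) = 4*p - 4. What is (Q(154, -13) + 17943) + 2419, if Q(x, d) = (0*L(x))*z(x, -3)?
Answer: 20362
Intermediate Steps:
z(p, M) = -4 + 4*p
Q(x, d) = 0 (Q(x, d) = (0*4)*(-4 + 4*x) = 0*(-4 + 4*x) = 0)
(Q(154, -13) + 17943) + 2419 = (0 + 17943) + 2419 = 17943 + 2419 = 20362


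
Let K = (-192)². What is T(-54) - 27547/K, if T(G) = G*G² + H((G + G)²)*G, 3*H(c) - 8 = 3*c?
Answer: -29029100443/36864 ≈ -7.8747e+5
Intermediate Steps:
K = 36864
H(c) = 8/3 + c (H(c) = 8/3 + (3*c)/3 = 8/3 + c)
T(G) = G³ + G*(8/3 + 4*G²) (T(G) = G*G² + (8/3 + (G + G)²)*G = G³ + (8/3 + (2*G)²)*G = G³ + (8/3 + 4*G²)*G = G³ + G*(8/3 + 4*G²))
T(-54) - 27547/K = (⅓)*(-54)*(8 + 15*(-54)²) - 27547/36864 = (⅓)*(-54)*(8 + 15*2916) - 27547/36864 = (⅓)*(-54)*(8 + 43740) - 1*27547/36864 = (⅓)*(-54)*43748 - 27547/36864 = -787464 - 27547/36864 = -29029100443/36864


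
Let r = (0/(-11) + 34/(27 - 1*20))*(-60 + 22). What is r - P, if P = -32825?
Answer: 228483/7 ≈ 32640.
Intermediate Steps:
r = -1292/7 (r = (0*(-1/11) + 34/(27 - 20))*(-38) = (0 + 34/7)*(-38) = (34/7)*(-38) = -1292/7 ≈ -184.57)
r - P = -1292/7 - 1*(-32825) = -1292/7 + 32825 = 228483/7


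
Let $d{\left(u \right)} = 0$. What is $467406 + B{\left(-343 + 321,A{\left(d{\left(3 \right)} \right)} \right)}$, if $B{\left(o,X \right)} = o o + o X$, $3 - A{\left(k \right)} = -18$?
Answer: $467428$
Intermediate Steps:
$A{\left(k \right)} = 21$ ($A{\left(k \right)} = 3 - -18 = 3 + 18 = 21$)
$B{\left(o,X \right)} = o^{2} + X o$
$467406 + B{\left(-343 + 321,A{\left(d{\left(3 \right)} \right)} \right)} = 467406 + \left(-343 + 321\right) \left(21 + \left(-343 + 321\right)\right) = 467406 - 22 \left(21 - 22\right) = 467406 - -22 = 467406 + 22 = 467428$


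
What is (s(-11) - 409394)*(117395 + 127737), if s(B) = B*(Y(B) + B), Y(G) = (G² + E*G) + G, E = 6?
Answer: -100444552924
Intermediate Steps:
Y(G) = G² + 7*G (Y(G) = (G² + 6*G) + G = G² + 7*G)
s(B) = B*(B + B*(7 + B)) (s(B) = B*(B*(7 + B) + B) = B*(B + B*(7 + B)))
(s(-11) - 409394)*(117395 + 127737) = ((-11)²*(8 - 11) - 409394)*(117395 + 127737) = (121*(-3) - 409394)*245132 = (-363 - 409394)*245132 = -409757*245132 = -100444552924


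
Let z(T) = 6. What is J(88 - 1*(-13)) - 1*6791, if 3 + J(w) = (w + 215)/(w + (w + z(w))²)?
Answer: -39235192/5775 ≈ -6794.0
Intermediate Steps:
J(w) = -3 + (215 + w)/(w + (6 + w)²) (J(w) = -3 + (w + 215)/(w + (w + 6)²) = -3 + (215 + w)/(w + (6 + w)²))
J(88 - 1*(-13)) - 1*6791 = (215 - 3*(6 + (88 - 1*(-13)))² - 2*(88 - 1*(-13)))/((88 - 1*(-13)) + (6 + (88 - 1*(-13)))²) - 1*6791 = (215 - 3*(6 + (88 + 13))² - 2*(88 + 13))/((88 + 13) + (6 + (88 + 13))²) - 6791 = (215 - 3*(6 + 101)² - 2*101)/(101 + (6 + 101)²) - 6791 = (215 - 3*107² - 202)/(101 + 107²) - 6791 = (215 - 3*11449 - 202)/(101 + 11449) - 6791 = (215 - 34347 - 202)/11550 - 6791 = (1/11550)*(-34334) - 6791 = -17167/5775 - 6791 = -39235192/5775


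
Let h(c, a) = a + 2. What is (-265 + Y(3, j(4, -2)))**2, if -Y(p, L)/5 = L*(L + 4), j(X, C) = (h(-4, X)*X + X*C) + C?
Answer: 2325625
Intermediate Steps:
h(c, a) = 2 + a
j(X, C) = C + C*X + X*(2 + X) (j(X, C) = ((2 + X)*X + X*C) + C = (X*(2 + X) + C*X) + C = (C*X + X*(2 + X)) + C = C + C*X + X*(2 + X))
Y(p, L) = -5*L*(4 + L) (Y(p, L) = -5*L*(L + 4) = -5*L*(4 + L))
(-265 + Y(3, j(4, -2)))**2 = (-265 - 5*(-2 - 2*4 + 4*(2 + 4))*(4 + (-2 - 2*4 + 4*(2 + 4))))**2 = (-265 - 5*(-2 - 8 + 4*6)*(4 + (-2 - 8 + 4*6)))**2 = (-265 - 5*(-2 - 8 + 24)*(4 + (-2 - 8 + 24)))**2 = (-265 - 5*14*(4 + 14))**2 = (-265 - 5*14*18)**2 = (-265 - 1260)**2 = (-1525)**2 = 2325625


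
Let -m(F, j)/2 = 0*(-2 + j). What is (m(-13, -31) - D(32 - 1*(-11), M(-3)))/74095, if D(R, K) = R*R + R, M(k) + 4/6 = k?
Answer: -1892/74095 ≈ -0.025535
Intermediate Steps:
M(k) = -⅔ + k
D(R, K) = R + R² (D(R, K) = R² + R = R + R²)
m(F, j) = 0 (m(F, j) = -0*(-2 + j) = -2*0 = 0)
(m(-13, -31) - D(32 - 1*(-11), M(-3)))/74095 = (0 - (32 - 1*(-11))*(1 + (32 - 1*(-11))))/74095 = (0 - (32 + 11)*(1 + (32 + 11)))*(1/74095) = (0 - 43*(1 + 43))*(1/74095) = (0 - 43*44)*(1/74095) = (0 - 1*1892)*(1/74095) = (0 - 1892)*(1/74095) = -1892*1/74095 = -1892/74095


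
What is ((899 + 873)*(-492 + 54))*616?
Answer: -478099776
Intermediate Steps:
((899 + 873)*(-492 + 54))*616 = (1772*(-438))*616 = -776136*616 = -478099776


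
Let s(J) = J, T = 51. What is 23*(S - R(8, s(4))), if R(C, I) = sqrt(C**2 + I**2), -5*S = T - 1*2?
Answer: -1127/5 - 92*sqrt(5) ≈ -431.12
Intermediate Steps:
S = -49/5 (S = -(51 - 1*2)/5 = -(51 - 2)/5 = -1/5*49 = -49/5 ≈ -9.8000)
23*(S - R(8, s(4))) = 23*(-49/5 - sqrt(8**2 + 4**2)) = 23*(-49/5 - sqrt(64 + 16)) = 23*(-49/5 - sqrt(80)) = 23*(-49/5 - 4*sqrt(5)) = -1127/5 - 92*sqrt(5)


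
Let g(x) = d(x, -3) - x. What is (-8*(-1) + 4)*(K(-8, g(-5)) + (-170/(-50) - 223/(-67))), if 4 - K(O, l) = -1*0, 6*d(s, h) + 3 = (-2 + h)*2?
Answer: 43128/335 ≈ 128.74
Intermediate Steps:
d(s, h) = -7/6 + h/3 (d(s, h) = -½ + ((-2 + h)*2)/6 = -½ + (-4 + 2*h)/6 = -½ + (-⅔ + h/3) = -7/6 + h/3)
g(x) = -13/6 - x (g(x) = (-7/6 + (⅓)*(-3)) - x = (-7/6 - 1) - x = -13/6 - x)
K(O, l) = 4 (K(O, l) = 4 - (-1)*0 = 4 - 1*0 = 4 + 0 = 4)
(-8*(-1) + 4)*(K(-8, g(-5)) + (-170/(-50) - 223/(-67))) = (-8*(-1) + 4)*(4 + (-170/(-50) - 223/(-67))) = (8 + 4)*(4 + (-170*(-1/50) - 223*(-1/67))) = 12*(4 + (17/5 + 223/67)) = 12*(4 + 2254/335) = 12*(3594/335) = 43128/335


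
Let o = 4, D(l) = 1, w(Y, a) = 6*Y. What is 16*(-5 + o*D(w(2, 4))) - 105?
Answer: -121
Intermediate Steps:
16*(-5 + o*D(w(2, 4))) - 105 = 16*(-5 + 4*1) - 105 = 16*(-5 + 4) - 105 = 16*(-1) - 105 = -16 - 105 = -121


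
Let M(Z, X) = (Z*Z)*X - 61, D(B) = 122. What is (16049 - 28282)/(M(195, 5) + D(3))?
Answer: -12233/190186 ≈ -0.064321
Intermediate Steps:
M(Z, X) = -61 + X*Z² (M(Z, X) = Z²*X - 61 = X*Z² - 61 = -61 + X*Z²)
(16049 - 28282)/(M(195, 5) + D(3)) = (16049 - 28282)/((-61 + 5*195²) + 122) = -12233/((-61 + 5*38025) + 122) = -12233/((-61 + 190125) + 122) = -12233/(190064 + 122) = -12233/190186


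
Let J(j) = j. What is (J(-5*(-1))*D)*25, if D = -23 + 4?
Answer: -2375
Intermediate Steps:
D = -19
(J(-5*(-1))*D)*25 = (-5*(-1)*(-19))*25 = (5*(-19))*25 = -95*25 = -2375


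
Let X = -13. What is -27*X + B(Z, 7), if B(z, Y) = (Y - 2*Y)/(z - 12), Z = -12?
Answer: 8431/24 ≈ 351.29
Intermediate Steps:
B(z, Y) = -Y/(-12 + z) (B(z, Y) = (-Y)/(-12 + z) = -Y/(-12 + z))
-27*X + B(Z, 7) = -27*(-13) - 1*7/(-12 - 12) = 351 - 1*7/(-24) = 351 - 1*7*(-1/24) = 351 + 7/24 = 8431/24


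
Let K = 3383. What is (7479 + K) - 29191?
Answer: -18329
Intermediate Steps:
(7479 + K) - 29191 = (7479 + 3383) - 29191 = 10862 - 29191 = -18329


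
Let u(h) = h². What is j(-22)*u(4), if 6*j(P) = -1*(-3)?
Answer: 8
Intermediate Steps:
j(P) = ½ (j(P) = (-1*(-3))/6 = (⅙)*3 = ½)
j(-22)*u(4) = (½)*4² = (½)*16 = 8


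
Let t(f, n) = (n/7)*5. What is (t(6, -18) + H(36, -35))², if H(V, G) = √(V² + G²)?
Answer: 131629/49 - 180*√2521/7 ≈ 1395.2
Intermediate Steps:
H(V, G) = √(G² + V²)
t(f, n) = 5*n/7 (t(f, n) = (n*(⅐))*5 = (n/7)*5 = 5*n/7)
(t(6, -18) + H(36, -35))² = ((5/7)*(-18) + √((-35)² + 36²))² = (-90/7 + √(1225 + 1296))² = (-90/7 + √2521)²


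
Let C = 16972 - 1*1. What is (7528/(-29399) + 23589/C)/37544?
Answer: 188578441/6243948008792 ≈ 3.0202e-5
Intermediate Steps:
C = 16971 (C = 16972 - 1 = 16971)
(7528/(-29399) + 23589/C)/37544 = (7528/(-29399) + 23589/16971)/37544 = (7528*(-1/29399) + 23589*(1/16971))*(1/37544) = (-7528/29399 + 7863/5657)*(1/37544) = (188578441/166310143)*(1/37544) = 188578441/6243948008792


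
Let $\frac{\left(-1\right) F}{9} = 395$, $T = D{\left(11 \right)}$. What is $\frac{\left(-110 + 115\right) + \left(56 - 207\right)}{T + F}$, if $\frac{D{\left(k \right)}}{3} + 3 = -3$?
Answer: $\frac{146}{3573} \approx 0.040862$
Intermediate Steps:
$D{\left(k \right)} = -18$ ($D{\left(k \right)} = -9 + 3 \left(-3\right) = -9 - 9 = -18$)
$T = -18$
$F = -3555$ ($F = \left(-9\right) 395 = -3555$)
$\frac{\left(-110 + 115\right) + \left(56 - 207\right)}{T + F} = \frac{\left(-110 + 115\right) + \left(56 - 207\right)}{-18 - 3555} = \frac{5 + \left(56 - 207\right)}{-3573} = \left(5 - 151\right) \left(- \frac{1}{3573}\right) = \left(-146\right) \left(- \frac{1}{3573}\right) = \frac{146}{3573}$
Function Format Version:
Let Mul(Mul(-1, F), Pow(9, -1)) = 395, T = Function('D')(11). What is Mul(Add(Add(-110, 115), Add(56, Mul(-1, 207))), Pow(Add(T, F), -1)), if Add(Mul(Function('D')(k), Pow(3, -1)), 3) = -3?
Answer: Rational(146, 3573) ≈ 0.040862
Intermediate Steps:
Function('D')(k) = -18 (Function('D')(k) = Add(-9, Mul(3, -3)) = Add(-9, -9) = -18)
T = -18
F = -3555 (F = Mul(-9, 395) = -3555)
Mul(Add(Add(-110, 115), Add(56, Mul(-1, 207))), Pow(Add(T, F), -1)) = Mul(Add(Add(-110, 115), Add(56, Mul(-1, 207))), Pow(Add(-18, -3555), -1)) = Mul(Add(5, Add(56, -207)), Pow(-3573, -1)) = Mul(Add(5, -151), Rational(-1, 3573)) = Mul(-146, Rational(-1, 3573)) = Rational(146, 3573)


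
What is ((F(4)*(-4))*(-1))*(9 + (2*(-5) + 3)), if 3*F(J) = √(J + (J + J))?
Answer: 16*√3/3 ≈ 9.2376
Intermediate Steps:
F(J) = √3*√J/3 (F(J) = √(J + (J + J))/3 = √(J + 2*J)/3 = √(3*J)/3 = (√3*√J)/3 = √3*√J/3)
((F(4)*(-4))*(-1))*(9 + (2*(-5) + 3)) = (((√3*√4/3)*(-4))*(-1))*(9 + (2*(-5) + 3)) = ((((⅓)*√3*2)*(-4))*(-1))*(9 + (-10 + 3)) = (((2*√3/3)*(-4))*(-1))*(9 - 7) = (-8*√3/3*(-1))*2 = (8*√3/3)*2 = 16*√3/3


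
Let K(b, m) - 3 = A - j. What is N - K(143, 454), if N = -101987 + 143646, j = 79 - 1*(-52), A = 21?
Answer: 41766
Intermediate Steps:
j = 131 (j = 79 + 52 = 131)
K(b, m) = -107 (K(b, m) = 3 + (21 - 1*131) = 3 + (21 - 131) = 3 - 110 = -107)
N = 41659
N - K(143, 454) = 41659 - 1*(-107) = 41659 + 107 = 41766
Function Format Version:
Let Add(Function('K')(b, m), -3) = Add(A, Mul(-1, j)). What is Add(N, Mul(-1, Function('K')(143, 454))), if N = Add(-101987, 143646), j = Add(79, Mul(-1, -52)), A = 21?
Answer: 41766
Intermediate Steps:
j = 131 (j = Add(79, 52) = 131)
Function('K')(b, m) = -107 (Function('K')(b, m) = Add(3, Add(21, Mul(-1, 131))) = Add(3, Add(21, -131)) = Add(3, -110) = -107)
N = 41659
Add(N, Mul(-1, Function('K')(143, 454))) = Add(41659, Mul(-1, -107)) = Add(41659, 107) = 41766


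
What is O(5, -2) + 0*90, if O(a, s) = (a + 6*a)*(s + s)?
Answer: -140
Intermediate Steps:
O(a, s) = 14*a*s (O(a, s) = (7*a)*(2*s) = 14*a*s)
O(5, -2) + 0*90 = 14*5*(-2) + 0*90 = -140 + 0 = -140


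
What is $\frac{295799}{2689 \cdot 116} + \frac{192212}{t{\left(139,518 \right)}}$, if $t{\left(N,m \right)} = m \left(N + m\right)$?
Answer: $\frac{80311813181}{53077923612} \approx 1.5131$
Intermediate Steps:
$\frac{295799}{2689 \cdot 116} + \frac{192212}{t{\left(139,518 \right)}} = \frac{295799}{2689 \cdot 116} + \frac{192212}{518 \left(139 + 518\right)} = \frac{295799}{311924} + \frac{192212}{518 \cdot 657} = 295799 \cdot \frac{1}{311924} + \frac{192212}{340326} = \frac{295799}{311924} + 192212 \cdot \frac{1}{340326} = \frac{295799}{311924} + \frac{96106}{170163} = \frac{80311813181}{53077923612}$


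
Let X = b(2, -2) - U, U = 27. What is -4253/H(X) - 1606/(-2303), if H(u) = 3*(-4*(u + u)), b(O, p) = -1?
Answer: -1245061/221088 ≈ -5.6315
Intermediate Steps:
X = -28 (X = -1 - 1*27 = -1 - 27 = -28)
H(u) = -24*u (H(u) = 3*(-8*u) = -24*u)
-4253/H(X) - 1606/(-2303) = -4253/((-24*(-28))) - 1606/(-2303) = -4253/672 - 1606*(-1/2303) = -4253*1/672 + 1606/2303 = -4253/672 + 1606/2303 = -1245061/221088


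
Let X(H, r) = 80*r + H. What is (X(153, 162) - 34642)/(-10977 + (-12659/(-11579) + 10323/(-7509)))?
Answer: 623958580373/318146173411 ≈ 1.9612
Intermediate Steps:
X(H, r) = H + 80*r
(X(153, 162) - 34642)/(-10977 + (-12659/(-11579) + 10323/(-7509))) = ((153 + 80*162) - 34642)/(-10977 + (-12659/(-11579) + 10323/(-7509))) = ((153 + 12960) - 34642)/(-10977 + (-12659*(-1/11579) + 10323*(-1/7509))) = (13113 - 34642)/(-10977 + (12659/11579 - 3441/2503)) = -21529/(-10977 - 8157862/28982237) = -21529/(-318146173411/28982237) = -21529*(-28982237/318146173411) = 623958580373/318146173411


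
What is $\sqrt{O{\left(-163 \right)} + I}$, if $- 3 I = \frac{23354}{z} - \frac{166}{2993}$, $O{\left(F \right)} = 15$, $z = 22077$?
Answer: $\frac{19 \sqrt{177375762035835}}{66076461} \approx 3.8296$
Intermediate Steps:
$I = - \frac{66233740}{198229383}$ ($I = - \frac{\frac{23354}{22077} - \frac{166}{2993}}{3} = \left(- \frac{1}{3}\right) \frac{66233740}{66076461} = - \frac{66233740}{198229383} \approx -0.33413$)
$\sqrt{O{\left(-163 \right)} + I} = \sqrt{15 - \frac{66233740}{198229383}} = \sqrt{\frac{2907207005}{198229383}} = \frac{19 \sqrt{177375762035835}}{66076461}$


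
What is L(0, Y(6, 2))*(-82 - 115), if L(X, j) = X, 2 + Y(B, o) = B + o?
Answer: 0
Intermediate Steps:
Y(B, o) = -2 + B + o (Y(B, o) = -2 + (B + o) = -2 + B + o)
L(0, Y(6, 2))*(-82 - 115) = 0*(-82 - 115) = 0*(-197) = 0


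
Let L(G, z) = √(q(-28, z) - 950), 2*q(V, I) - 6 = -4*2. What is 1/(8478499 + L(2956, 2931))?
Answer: 8478499/71884945293952 - I*√951/71884945293952 ≈ 1.1795e-7 - 4.2899e-13*I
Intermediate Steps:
q(V, I) = -1 (q(V, I) = 3 + (-4*2)/2 = 3 + (½)*(-8) = 3 - 4 = -1)
L(G, z) = I*√951 (L(G, z) = √(-1 - 950) = √(-951) = I*√951)
1/(8478499 + L(2956, 2931)) = 1/(8478499 + I*√951)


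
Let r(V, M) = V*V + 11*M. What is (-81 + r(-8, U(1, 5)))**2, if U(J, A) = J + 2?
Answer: 256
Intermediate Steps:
U(J, A) = 2 + J
r(V, M) = V**2 + 11*M
(-81 + r(-8, U(1, 5)))**2 = (-81 + ((-8)**2 + 11*(2 + 1)))**2 = (-81 + (64 + 11*3))**2 = (-81 + (64 + 33))**2 = (-81 + 97)**2 = 16**2 = 256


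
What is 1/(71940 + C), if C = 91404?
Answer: 1/163344 ≈ 6.1220e-6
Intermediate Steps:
1/(71940 + C) = 1/(71940 + 91404) = 1/163344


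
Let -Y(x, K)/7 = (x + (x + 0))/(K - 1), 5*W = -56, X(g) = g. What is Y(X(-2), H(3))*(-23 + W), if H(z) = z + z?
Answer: -4788/25 ≈ -191.52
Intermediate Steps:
H(z) = 2*z
W = -56/5 (W = (1/5)*(-56) = -56/5 ≈ -11.200)
Y(x, K) = -14*x/(-1 + K) (Y(x, K) = -7*(x + (x + 0))/(K - 1) = -7*(x + x)/(-1 + K) = -7*2*x/(-1 + K) = -14*x/(-1 + K))
Y(X(-2), H(3))*(-23 + W) = (-14*(-2)/(-1 + 2*3))*(-23 - 56/5) = -14*(-2)/(-1 + 6)*(-171/5) = -14*(-2)/5*(-171/5) = -14*(-2)*1/5*(-171/5) = (28/5)*(-171/5) = -4788/25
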